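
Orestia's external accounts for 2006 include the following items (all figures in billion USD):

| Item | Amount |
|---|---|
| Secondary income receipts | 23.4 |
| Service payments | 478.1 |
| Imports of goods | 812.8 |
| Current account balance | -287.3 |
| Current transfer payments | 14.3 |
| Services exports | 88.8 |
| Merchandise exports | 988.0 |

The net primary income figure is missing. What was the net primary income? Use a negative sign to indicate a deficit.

-82.3

Current account = goods balance + services balance + net primary income + net secondary income
Sum of the known components = -205.0
Net primary income = CA - (known components) = -287.3 - (-205.0) = -82.3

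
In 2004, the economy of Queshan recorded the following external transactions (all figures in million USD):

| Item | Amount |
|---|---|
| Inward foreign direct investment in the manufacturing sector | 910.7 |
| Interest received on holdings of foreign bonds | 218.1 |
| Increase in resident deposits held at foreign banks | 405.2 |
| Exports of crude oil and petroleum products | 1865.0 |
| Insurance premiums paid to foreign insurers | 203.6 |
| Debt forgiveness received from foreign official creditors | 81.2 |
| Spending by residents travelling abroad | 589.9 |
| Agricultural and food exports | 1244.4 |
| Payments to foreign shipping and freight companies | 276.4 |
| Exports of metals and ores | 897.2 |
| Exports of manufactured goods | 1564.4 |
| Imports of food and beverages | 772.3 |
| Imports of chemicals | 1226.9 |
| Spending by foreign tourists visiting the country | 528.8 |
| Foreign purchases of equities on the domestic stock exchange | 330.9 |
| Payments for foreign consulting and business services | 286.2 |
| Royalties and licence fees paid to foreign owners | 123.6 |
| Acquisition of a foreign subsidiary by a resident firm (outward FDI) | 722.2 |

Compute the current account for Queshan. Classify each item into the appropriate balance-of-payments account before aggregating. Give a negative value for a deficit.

2839.0

Goods: 1865.0 - 772.3 + 1244.4 + 1564.4 + 897.2 - 1226.9 = 3571.8
Services: -203.6 - 276.4 + 528.8 - 286.2 - 589.9 - 123.6 = -950.9
Primary income: 218.1
Current account = 3571.8 + (-950.9) + 218.1 = 2839.0
(Excluded from the current account — financial account: inward foreign direct investment in the manufacturing sector 910.7, increase in resident deposits held at foreign banks 405.2, foreign purchases of equities on the domestic stock exchange 330.9, acquisition of a foreign subsidiary by a resident firm (outward FDI) 722.2; capital account: debt forgiveness received from foreign official creditors 81.2.)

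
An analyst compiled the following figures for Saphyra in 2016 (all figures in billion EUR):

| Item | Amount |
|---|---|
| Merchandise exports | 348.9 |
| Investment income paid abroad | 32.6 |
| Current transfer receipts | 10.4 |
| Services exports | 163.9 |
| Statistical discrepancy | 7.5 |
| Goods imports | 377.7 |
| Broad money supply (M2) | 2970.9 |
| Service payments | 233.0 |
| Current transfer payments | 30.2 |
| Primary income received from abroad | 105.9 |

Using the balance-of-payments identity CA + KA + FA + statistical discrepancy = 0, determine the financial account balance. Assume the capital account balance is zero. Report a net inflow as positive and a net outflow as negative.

36.9

Goods balance = 348.9 - 377.7 = -28.8
Services balance = 163.9 - 233.0 = -69.1
Trade balance (goods + services) = -28.8 + (-69.1) = -97.9
Net primary income = 105.9 - 32.6 = 73.3
Net secondary income = 10.4 - 30.2 = -19.8
Current account = -97.9 + 73.3 + (-19.8) = -44.4
Financial account = -(-44.4 + 7.5) = 36.9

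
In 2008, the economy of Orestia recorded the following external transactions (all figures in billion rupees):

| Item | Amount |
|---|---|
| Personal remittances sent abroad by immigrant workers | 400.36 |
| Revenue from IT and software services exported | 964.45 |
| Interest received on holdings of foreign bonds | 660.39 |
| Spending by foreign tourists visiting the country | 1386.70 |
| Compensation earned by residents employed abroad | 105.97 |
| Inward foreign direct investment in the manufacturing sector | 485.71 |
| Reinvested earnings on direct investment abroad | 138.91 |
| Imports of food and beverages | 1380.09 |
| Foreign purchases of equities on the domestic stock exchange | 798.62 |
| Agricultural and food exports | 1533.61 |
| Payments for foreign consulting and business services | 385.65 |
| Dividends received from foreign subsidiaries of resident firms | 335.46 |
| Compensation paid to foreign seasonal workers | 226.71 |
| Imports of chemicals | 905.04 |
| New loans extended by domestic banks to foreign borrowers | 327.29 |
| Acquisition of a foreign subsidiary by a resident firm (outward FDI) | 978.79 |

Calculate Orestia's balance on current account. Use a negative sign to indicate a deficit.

1827.64

Goods: 1533.61 - 1380.09 - 905.04 = -751.52
Services: 1386.70 + 964.45 - 385.65 = 1965.50
Primary income: 138.91 + 335.46 - 226.71 + 105.97 + 660.39 = 1014.02
Secondary income: -400.36
Current account = (-751.52) + 1965.50 + 1014.02 + (-400.36) = 1827.64
(Excluded from the current account — financial account: inward foreign direct investment in the manufacturing sector 485.71, foreign purchases of equities on the domestic stock exchange 798.62, new loans extended by domestic banks to foreign borrowers 327.29, acquisition of a foreign subsidiary by a resident firm (outward FDI) 978.79.)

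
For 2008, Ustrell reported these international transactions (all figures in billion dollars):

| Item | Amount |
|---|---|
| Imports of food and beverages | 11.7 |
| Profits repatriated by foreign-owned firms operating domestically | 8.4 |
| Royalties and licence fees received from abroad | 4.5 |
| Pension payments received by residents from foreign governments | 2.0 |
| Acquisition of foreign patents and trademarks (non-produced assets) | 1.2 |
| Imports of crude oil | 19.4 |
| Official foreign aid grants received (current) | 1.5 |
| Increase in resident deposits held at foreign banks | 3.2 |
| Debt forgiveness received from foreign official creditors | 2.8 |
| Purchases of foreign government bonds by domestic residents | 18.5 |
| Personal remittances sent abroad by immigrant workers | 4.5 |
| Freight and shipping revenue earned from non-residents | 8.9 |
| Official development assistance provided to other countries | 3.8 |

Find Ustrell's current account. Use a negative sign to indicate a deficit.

-30.9

Goods: -19.4 - 11.7 = -31.1
Services: 8.9 + 4.5 = 13.4
Primary income: -8.4
Secondary income: 1.5 - 4.5 - 3.8 + 2.0 = -4.8
Current account = (-31.1) + 13.4 + (-8.4) + (-4.8) = -30.9
(Excluded from the current account — capital account: acquisition of foreign patents and trademarks (non-produced assets) 1.2, debt forgiveness received from foreign official creditors 2.8; financial account: increase in resident deposits held at foreign banks 3.2, purchases of foreign government bonds by domestic residents 18.5.)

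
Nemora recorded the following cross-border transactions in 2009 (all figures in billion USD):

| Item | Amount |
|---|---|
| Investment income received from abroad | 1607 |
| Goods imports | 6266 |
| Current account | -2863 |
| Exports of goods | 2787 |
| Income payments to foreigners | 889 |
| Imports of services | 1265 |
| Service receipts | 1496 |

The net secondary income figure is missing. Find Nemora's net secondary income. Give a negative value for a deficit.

-333

Current account = goods balance + services balance + net primary income + net secondary income
Sum of the known components = -2530
Net secondary income = CA - (known components) = -2863 - (-2530) = -333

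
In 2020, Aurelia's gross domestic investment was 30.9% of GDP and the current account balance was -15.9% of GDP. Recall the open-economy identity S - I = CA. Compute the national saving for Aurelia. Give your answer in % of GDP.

S = I + CA = 30.9 + (-15.9) = 15.0

15.0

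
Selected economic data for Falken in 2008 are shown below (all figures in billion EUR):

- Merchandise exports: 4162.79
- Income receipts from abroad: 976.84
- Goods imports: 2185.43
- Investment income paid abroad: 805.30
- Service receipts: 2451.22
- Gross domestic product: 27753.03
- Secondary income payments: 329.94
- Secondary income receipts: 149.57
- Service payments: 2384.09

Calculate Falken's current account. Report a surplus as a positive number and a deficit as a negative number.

2035.66

Goods balance = 4162.79 - 2185.43 = 1977.36
Services balance = 2451.22 - 2384.09 = 67.13
Trade balance (goods + services) = 1977.36 + 67.13 = 2044.49
Net primary income = 976.84 - 805.30 = 171.54
Net secondary income = 149.57 - 329.94 = -180.37
Current account = 2044.49 + 171.54 + (-180.37) = 2035.66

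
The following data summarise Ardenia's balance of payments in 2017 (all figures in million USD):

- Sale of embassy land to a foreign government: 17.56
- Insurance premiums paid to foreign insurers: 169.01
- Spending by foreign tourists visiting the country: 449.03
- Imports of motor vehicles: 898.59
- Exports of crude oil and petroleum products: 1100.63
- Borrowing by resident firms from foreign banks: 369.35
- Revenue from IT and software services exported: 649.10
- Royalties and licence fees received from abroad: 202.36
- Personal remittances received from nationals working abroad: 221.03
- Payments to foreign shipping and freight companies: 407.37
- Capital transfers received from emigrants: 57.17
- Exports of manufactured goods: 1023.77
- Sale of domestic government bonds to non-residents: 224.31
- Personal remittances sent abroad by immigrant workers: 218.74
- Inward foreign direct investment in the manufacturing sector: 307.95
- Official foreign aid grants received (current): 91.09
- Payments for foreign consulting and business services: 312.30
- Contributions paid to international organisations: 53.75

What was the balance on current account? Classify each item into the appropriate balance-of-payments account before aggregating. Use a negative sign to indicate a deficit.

1677.25

Goods: -898.59 + 1023.77 + 1100.63 = 1225.81
Services: -312.30 + 649.10 + 449.03 - 169.01 - 407.37 + 202.36 = 411.81
Secondary income: -218.74 + 221.03 - 53.75 + 91.09 = 39.63
Current account = 1225.81 + 411.81 + 39.63 = 1677.25
(Excluded from the current account — capital account: sale of embassy land to a foreign government 17.56, capital transfers received from emigrants 57.17; financial account: borrowing by resident firms from foreign banks 369.35, sale of domestic government bonds to non-residents 224.31, inward foreign direct investment in the manufacturing sector 307.95.)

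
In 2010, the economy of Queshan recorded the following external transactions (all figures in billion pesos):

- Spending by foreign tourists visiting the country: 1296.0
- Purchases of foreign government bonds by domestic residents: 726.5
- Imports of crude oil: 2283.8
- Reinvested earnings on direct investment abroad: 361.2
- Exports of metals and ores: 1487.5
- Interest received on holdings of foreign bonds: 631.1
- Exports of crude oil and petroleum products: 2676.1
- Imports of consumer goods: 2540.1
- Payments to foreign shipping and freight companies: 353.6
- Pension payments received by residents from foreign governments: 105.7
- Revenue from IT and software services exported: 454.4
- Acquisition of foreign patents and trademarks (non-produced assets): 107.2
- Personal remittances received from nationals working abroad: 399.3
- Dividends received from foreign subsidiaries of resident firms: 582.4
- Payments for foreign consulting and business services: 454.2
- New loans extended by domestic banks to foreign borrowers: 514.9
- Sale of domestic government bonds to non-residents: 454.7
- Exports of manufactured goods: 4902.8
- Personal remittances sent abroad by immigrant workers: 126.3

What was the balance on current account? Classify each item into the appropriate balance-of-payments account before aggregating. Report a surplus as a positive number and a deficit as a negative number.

7138.5

Goods: 1487.5 - 2283.8 - 2540.1 + 4902.8 + 2676.1 = 4242.5
Services: -454.2 - 353.6 + 454.4 + 1296.0 = 942.6
Primary income: 631.1 + 582.4 + 361.2 = 1574.7
Secondary income: -126.3 + 105.7 + 399.3 = 378.7
Current account = 4242.5 + 942.6 + 1574.7 + 378.7 = 7138.5
(Excluded from the current account — financial account: purchases of foreign government bonds by domestic residents 726.5, new loans extended by domestic banks to foreign borrowers 514.9, sale of domestic government bonds to non-residents 454.7; capital account: acquisition of foreign patents and trademarks (non-produced assets) 107.2.)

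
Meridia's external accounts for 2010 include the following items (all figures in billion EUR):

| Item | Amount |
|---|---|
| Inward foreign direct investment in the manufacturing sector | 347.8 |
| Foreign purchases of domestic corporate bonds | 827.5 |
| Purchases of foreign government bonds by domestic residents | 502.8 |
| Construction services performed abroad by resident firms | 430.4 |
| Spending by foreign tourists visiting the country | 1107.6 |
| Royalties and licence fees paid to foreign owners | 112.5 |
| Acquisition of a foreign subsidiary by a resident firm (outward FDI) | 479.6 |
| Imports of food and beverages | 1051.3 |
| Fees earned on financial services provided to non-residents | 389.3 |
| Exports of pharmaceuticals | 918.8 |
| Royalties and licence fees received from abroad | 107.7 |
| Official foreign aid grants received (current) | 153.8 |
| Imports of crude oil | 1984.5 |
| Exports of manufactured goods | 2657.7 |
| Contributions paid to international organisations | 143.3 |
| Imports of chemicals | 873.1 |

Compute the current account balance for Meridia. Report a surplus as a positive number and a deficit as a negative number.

1600.6

Goods: -1984.5 + 918.8 - 1051.3 + 2657.7 - 873.1 = -332.4
Services: -112.5 + 1107.6 + 430.4 + 389.3 + 107.7 = 1922.5
Secondary income: 153.8 - 143.3 = 10.5
Current account = (-332.4) + 1922.5 + 10.5 = 1600.6
(Excluded from the current account — financial account: inward foreign direct investment in the manufacturing sector 347.8, foreign purchases of domestic corporate bonds 827.5, purchases of foreign government bonds by domestic residents 502.8, acquisition of a foreign subsidiary by a resident firm (outward FDI) 479.6.)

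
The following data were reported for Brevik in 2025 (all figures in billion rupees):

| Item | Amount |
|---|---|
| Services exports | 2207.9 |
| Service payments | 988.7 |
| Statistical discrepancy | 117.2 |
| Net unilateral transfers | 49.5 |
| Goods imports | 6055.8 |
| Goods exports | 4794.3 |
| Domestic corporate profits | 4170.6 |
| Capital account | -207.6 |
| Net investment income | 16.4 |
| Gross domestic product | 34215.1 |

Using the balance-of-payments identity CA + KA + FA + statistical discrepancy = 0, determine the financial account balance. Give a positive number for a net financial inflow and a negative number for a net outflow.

Goods balance = 4794.3 - 6055.8 = -1261.5
Services balance = 2207.9 - 988.7 = 1219.2
Trade balance (goods + services) = -1261.5 + 1219.2 = -42.3
Net primary income = 16.4
Net secondary income = 49.5
Current account = -42.3 + 16.4 + 49.5 = 23.6
Financial account = -(23.6 + (-207.6) + 117.2) = 66.8

66.8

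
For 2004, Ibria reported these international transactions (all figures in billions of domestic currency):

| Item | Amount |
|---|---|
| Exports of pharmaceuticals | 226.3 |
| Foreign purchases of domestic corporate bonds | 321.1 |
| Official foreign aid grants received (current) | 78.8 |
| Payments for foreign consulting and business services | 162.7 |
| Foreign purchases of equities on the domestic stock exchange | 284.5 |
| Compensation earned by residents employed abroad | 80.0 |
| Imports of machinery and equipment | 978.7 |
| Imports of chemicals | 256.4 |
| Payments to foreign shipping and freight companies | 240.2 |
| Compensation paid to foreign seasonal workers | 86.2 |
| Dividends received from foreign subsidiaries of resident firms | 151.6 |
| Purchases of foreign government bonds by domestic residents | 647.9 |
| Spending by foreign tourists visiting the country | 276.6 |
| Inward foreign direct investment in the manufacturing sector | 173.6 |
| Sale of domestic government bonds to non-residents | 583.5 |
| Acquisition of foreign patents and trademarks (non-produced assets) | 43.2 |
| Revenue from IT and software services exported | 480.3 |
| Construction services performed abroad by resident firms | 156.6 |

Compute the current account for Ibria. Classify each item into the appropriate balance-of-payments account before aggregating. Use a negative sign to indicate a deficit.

Goods: -256.4 + 226.3 - 978.7 = -1008.8
Services: 276.6 + 480.3 - 162.7 + 156.6 - 240.2 = 510.6
Primary income: 151.6 + 80.0 - 86.2 = 145.4
Secondary income: 78.8
Current account = (-1008.8) + 510.6 + 145.4 + 78.8 = -274.0
(Excluded from the current account — financial account: foreign purchases of domestic corporate bonds 321.1, foreign purchases of equities on the domestic stock exchange 284.5, purchases of foreign government bonds by domestic residents 647.9, inward foreign direct investment in the manufacturing sector 173.6, sale of domestic government bonds to non-residents 583.5; capital account: acquisition of foreign patents and trademarks (non-produced assets) 43.2.)

-274.0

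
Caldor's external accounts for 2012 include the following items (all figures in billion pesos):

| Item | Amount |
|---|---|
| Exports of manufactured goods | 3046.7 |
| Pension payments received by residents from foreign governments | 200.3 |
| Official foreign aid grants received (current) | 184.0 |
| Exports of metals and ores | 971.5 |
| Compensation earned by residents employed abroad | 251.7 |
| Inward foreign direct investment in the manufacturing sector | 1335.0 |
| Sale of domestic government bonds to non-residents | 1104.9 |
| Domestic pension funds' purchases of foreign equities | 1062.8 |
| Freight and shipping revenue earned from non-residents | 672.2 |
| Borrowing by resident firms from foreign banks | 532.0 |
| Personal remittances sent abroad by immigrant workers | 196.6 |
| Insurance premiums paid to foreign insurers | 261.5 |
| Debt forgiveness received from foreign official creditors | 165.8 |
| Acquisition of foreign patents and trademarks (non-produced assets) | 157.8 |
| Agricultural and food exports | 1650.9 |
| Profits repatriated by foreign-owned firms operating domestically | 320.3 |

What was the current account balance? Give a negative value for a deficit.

6198.9

Goods: 3046.7 + 971.5 + 1650.9 = 5669.1
Services: 672.2 - 261.5 = 410.7
Primary income: 251.7 - 320.3 = -68.6
Secondary income: -196.6 + 184.0 + 200.3 = 187.7
Current account = 5669.1 + 410.7 + (-68.6) + 187.7 = 6198.9
(Excluded from the current account — financial account: inward foreign direct investment in the manufacturing sector 1335.0, sale of domestic government bonds to non-residents 1104.9, domestic pension funds' purchases of foreign equities 1062.8, borrowing by resident firms from foreign banks 532.0; capital account: debt forgiveness received from foreign official creditors 165.8, acquisition of foreign patents and trademarks (non-produced assets) 157.8.)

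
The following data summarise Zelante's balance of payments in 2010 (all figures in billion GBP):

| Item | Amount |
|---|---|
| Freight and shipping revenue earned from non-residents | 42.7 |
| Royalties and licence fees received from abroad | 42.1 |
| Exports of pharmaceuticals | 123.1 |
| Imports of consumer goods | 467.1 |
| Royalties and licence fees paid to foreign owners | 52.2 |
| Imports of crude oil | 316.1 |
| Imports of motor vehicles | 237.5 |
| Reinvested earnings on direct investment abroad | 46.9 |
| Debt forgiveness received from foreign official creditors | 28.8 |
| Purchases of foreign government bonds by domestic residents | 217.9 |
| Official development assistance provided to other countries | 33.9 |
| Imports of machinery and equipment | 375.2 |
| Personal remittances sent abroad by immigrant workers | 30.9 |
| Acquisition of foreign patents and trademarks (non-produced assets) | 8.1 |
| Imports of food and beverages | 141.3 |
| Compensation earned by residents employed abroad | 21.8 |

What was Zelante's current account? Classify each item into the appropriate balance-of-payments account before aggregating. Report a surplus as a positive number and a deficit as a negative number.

-1377.6

Goods: -375.2 - 237.5 - 141.3 - 467.1 - 316.1 + 123.1 = -1414.1
Services: 42.1 - 52.2 + 42.7 = 32.6
Primary income: 46.9 + 21.8 = 68.7
Secondary income: -30.9 - 33.9 = -64.8
Current account = (-1414.1) + 32.6 + 68.7 + (-64.8) = -1377.6
(Excluded from the current account — capital account: debt forgiveness received from foreign official creditors 28.8, acquisition of foreign patents and trademarks (non-produced assets) 8.1; financial account: purchases of foreign government bonds by domestic residents 217.9.)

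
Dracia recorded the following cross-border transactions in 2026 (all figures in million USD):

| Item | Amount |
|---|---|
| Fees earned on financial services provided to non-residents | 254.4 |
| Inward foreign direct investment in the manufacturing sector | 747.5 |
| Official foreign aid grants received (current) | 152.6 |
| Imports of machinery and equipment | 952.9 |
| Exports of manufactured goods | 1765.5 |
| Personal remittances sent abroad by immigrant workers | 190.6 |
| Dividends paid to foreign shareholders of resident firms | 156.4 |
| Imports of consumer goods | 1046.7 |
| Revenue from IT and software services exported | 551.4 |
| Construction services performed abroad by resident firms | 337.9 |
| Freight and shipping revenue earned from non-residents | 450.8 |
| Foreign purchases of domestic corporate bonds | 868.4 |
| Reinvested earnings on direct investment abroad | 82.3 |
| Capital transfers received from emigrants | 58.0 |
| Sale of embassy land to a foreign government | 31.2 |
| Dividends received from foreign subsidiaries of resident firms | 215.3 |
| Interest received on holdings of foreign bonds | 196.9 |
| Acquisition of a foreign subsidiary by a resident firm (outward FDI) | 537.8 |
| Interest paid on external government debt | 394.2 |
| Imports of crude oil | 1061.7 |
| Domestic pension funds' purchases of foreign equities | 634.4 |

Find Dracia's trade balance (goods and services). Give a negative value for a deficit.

298.7

Goods: 1765.5 - 1061.7 - 952.9 - 1046.7 = -1295.8
Services: 254.4 + 337.9 + 450.8 + 551.4 = 1594.5
Trade balance = -1295.8 + 1594.5 = 298.7
(Excluded from the trade balance — financial account: inward foreign direct investment in the manufacturing sector 747.5, foreign purchases of domestic corporate bonds 868.4, acquisition of a foreign subsidiary by a resident firm (outward FDI) 537.8, domestic pension funds' purchases of foreign equities 634.4; secondary income: official foreign aid grants received (current) 152.6, personal remittances sent abroad by immigrant workers 190.6; primary income: dividends paid to foreign shareholders of resident firms 156.4, reinvested earnings on direct investment abroad 82.3, dividends received from foreign subsidiaries of resident firms 215.3, interest received on holdings of foreign bonds 196.9, interest paid on external government debt 394.2; capital account: capital transfers received from emigrants 58.0, sale of embassy land to a foreign government 31.2.)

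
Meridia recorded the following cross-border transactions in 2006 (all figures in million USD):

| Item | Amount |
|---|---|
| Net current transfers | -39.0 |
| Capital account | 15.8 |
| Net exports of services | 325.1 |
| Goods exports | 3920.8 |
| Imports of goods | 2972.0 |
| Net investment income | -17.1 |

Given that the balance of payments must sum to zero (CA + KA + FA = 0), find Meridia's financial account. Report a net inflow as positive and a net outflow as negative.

-1233.6

Goods balance = 3920.8 - 2972.0 = 948.8
Services balance = 325.1
Trade balance (goods + services) = 948.8 + 325.1 = 1273.9
Net primary income = -17.1
Net secondary income = -39.0
Current account = 1273.9 + (-17.1) + (-39.0) = 1217.8
Financial account = -(1217.8 + 15.8) = -1233.6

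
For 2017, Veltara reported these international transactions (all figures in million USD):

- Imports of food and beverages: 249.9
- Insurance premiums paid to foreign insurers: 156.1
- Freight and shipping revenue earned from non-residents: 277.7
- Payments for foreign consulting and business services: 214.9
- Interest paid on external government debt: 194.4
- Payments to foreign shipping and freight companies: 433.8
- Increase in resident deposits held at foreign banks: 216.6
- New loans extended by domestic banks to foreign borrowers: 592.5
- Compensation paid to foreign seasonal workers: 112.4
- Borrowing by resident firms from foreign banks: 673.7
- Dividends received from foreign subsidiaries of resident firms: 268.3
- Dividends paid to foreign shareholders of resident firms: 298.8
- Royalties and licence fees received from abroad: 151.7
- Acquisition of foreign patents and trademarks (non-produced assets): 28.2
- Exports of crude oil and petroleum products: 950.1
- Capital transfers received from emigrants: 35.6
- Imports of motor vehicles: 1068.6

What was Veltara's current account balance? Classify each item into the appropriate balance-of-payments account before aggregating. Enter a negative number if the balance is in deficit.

-1081.1

Goods: -249.9 + 950.1 - 1068.6 = -368.4
Services: -214.9 + 277.7 - 433.8 - 156.1 + 151.7 = -375.4
Primary income: -112.4 - 298.8 + 268.3 - 194.4 = -337.3
Current account = (-368.4) + (-375.4) + (-337.3) = -1081.1
(Excluded from the current account — financial account: increase in resident deposits held at foreign banks 216.6, new loans extended by domestic banks to foreign borrowers 592.5, borrowing by resident firms from foreign banks 673.7; capital account: acquisition of foreign patents and trademarks (non-produced assets) 28.2, capital transfers received from emigrants 35.6.)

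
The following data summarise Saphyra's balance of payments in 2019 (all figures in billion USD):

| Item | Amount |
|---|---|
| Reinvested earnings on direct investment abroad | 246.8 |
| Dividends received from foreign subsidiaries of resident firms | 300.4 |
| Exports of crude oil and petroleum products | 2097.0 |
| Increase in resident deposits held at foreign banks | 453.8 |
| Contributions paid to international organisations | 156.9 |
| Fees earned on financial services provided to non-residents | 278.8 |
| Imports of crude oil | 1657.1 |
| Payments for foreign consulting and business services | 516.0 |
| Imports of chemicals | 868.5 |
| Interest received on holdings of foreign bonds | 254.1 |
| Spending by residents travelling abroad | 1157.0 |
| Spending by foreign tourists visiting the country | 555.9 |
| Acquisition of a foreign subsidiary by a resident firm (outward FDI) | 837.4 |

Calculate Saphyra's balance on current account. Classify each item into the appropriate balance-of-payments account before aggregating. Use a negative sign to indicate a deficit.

Goods: 2097.0 - 868.5 - 1657.1 = -428.6
Services: -1157.0 - 516.0 + 278.8 + 555.9 = -838.3
Primary income: 246.8 + 254.1 + 300.4 = 801.3
Secondary income: -156.9
Current account = (-428.6) + (-838.3) + 801.3 + (-156.9) = -622.5
(Excluded from the current account — financial account: increase in resident deposits held at foreign banks 453.8, acquisition of a foreign subsidiary by a resident firm (outward FDI) 837.4.)

-622.5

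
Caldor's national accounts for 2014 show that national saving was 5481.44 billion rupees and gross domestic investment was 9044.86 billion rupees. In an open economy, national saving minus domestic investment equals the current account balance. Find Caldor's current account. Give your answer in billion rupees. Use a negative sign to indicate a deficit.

-3563.42

CA = S - I = 5481.44 - 9044.86 = -3563.42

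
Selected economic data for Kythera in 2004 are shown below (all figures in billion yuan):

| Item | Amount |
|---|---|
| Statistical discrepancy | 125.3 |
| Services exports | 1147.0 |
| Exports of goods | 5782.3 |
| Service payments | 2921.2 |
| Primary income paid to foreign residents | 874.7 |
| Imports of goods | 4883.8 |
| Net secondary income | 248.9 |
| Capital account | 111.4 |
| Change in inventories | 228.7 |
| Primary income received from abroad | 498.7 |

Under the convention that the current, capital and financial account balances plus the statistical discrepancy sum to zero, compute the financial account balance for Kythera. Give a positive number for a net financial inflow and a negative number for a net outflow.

Goods balance = 5782.3 - 4883.8 = 898.5
Services balance = 1147.0 - 2921.2 = -1774.2
Trade balance (goods + services) = 898.5 + (-1774.2) = -875.7
Net primary income = 498.7 - 874.7 = -376.0
Net secondary income = 248.9
Current account = -875.7 + (-376.0) + 248.9 = -1002.8
Financial account = -(-1002.8 + 111.4 + 125.3) = 766.1

766.1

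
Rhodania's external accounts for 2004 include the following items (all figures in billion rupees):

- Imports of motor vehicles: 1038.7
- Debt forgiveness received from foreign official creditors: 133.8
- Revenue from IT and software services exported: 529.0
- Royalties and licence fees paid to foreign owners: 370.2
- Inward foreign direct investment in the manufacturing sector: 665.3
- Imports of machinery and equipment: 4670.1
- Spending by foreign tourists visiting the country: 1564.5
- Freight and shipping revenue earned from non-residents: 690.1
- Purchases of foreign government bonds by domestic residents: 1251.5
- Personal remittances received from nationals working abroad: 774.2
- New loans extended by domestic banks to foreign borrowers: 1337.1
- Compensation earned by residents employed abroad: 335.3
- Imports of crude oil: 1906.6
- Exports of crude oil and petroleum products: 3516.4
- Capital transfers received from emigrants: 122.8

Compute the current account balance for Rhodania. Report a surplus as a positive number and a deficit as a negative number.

-576.1

Goods: 3516.4 - 1906.6 - 1038.7 - 4670.1 = -4099.0
Services: 690.1 + 1564.5 + 529.0 - 370.2 = 2413.4
Primary income: 335.3
Secondary income: 774.2
Current account = (-4099.0) + 2413.4 + 335.3 + 774.2 = -576.1
(Excluded from the current account — capital account: debt forgiveness received from foreign official creditors 133.8, capital transfers received from emigrants 122.8; financial account: inward foreign direct investment in the manufacturing sector 665.3, purchases of foreign government bonds by domestic residents 1251.5, new loans extended by domestic banks to foreign borrowers 1337.1.)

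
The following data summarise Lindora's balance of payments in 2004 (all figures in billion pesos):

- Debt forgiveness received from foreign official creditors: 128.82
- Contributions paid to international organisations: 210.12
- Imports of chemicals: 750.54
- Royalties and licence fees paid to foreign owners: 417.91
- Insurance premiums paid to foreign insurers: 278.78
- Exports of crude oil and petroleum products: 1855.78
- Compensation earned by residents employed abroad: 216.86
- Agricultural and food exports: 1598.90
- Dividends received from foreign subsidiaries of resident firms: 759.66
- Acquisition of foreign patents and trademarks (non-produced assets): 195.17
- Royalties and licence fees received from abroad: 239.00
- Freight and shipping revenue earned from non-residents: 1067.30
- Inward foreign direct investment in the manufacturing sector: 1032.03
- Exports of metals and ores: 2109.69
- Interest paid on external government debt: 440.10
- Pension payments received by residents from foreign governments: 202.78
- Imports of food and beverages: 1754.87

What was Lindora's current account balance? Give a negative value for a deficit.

Goods: 2109.69 + 1598.90 - 750.54 + 1855.78 - 1754.87 = 3058.96
Services: 1067.30 - 417.91 + 239.00 - 278.78 = 609.61
Primary income: -440.10 + 759.66 + 216.86 = 536.42
Secondary income: 202.78 - 210.12 = -7.34
Current account = 3058.96 + 609.61 + 536.42 + (-7.34) = 4197.65
(Excluded from the current account — capital account: debt forgiveness received from foreign official creditors 128.82, acquisition of foreign patents and trademarks (non-produced assets) 195.17; financial account: inward foreign direct investment in the manufacturing sector 1032.03.)

4197.65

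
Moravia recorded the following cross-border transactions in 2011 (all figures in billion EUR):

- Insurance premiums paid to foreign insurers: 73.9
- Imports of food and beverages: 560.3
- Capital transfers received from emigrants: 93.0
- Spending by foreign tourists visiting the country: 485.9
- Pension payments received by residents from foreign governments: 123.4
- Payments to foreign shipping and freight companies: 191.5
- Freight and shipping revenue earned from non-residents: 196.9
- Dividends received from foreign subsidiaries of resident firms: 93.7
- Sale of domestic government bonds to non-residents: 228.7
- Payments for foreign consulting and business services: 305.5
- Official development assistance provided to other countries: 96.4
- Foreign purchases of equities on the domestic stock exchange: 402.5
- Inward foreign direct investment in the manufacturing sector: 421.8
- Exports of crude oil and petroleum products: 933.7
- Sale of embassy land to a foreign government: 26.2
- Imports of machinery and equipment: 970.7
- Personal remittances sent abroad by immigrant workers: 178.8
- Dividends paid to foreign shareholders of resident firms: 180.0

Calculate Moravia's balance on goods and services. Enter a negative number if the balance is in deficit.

-485.4

Goods: -970.7 + 933.7 - 560.3 = -597.3
Services: -191.5 - 305.5 - 73.9 + 485.9 + 196.9 = 111.9
Trade balance = -597.3 + 111.9 = -485.4
(Excluded from the trade balance — capital account: capital transfers received from emigrants 93.0, sale of embassy land to a foreign government 26.2; secondary income: pension payments received by residents from foreign governments 123.4, official development assistance provided to other countries 96.4, personal remittances sent abroad by immigrant workers 178.8; primary income: dividends received from foreign subsidiaries of resident firms 93.7, dividends paid to foreign shareholders of resident firms 180.0; financial account: sale of domestic government bonds to non-residents 228.7, foreign purchases of equities on the domestic stock exchange 402.5, inward foreign direct investment in the manufacturing sector 421.8.)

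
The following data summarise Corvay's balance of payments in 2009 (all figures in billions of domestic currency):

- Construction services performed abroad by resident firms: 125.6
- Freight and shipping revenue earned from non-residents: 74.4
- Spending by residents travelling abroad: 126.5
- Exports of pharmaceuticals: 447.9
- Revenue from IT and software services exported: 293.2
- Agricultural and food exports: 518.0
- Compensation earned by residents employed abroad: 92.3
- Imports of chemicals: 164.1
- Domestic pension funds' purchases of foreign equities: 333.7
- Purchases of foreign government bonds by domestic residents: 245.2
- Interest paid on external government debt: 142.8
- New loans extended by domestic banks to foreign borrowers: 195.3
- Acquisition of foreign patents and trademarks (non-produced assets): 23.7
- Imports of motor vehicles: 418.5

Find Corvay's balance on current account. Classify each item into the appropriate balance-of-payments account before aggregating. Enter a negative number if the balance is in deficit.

699.5

Goods: 518.0 + 447.9 - 418.5 - 164.1 = 383.3
Services: -126.5 + 74.4 + 125.6 + 293.2 = 366.7
Primary income: 92.3 - 142.8 = -50.5
Current account = 383.3 + 366.7 + (-50.5) = 699.5
(Excluded from the current account — financial account: domestic pension funds' purchases of foreign equities 333.7, purchases of foreign government bonds by domestic residents 245.2, new loans extended by domestic banks to foreign borrowers 195.3; capital account: acquisition of foreign patents and trademarks (non-produced assets) 23.7.)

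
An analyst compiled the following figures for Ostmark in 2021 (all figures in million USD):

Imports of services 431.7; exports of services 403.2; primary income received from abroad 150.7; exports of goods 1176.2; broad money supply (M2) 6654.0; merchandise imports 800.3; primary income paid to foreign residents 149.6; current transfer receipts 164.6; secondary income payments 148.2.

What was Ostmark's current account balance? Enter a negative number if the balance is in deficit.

Goods balance = 1176.2 - 800.3 = 375.9
Services balance = 403.2 - 431.7 = -28.5
Trade balance (goods + services) = 375.9 + (-28.5) = 347.4
Net primary income = 150.7 - 149.6 = 1.1
Net secondary income = 164.6 - 148.2 = 16.4
Current account = 347.4 + 1.1 + 16.4 = 364.9

364.9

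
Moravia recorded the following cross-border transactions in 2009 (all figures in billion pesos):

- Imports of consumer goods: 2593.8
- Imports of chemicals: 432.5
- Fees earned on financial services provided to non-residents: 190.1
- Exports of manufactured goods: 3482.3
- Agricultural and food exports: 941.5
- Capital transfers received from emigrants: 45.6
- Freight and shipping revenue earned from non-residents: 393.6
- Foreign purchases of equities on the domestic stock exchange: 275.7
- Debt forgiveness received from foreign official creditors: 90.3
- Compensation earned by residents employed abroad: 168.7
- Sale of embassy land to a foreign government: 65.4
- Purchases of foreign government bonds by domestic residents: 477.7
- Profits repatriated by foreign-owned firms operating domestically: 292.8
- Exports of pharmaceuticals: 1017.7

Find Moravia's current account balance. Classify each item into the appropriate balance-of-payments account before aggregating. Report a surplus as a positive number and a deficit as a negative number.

Goods: 941.5 - 2593.8 + 1017.7 + 3482.3 - 432.5 = 2415.2
Services: 393.6 + 190.1 = 583.7
Primary income: -292.8 + 168.7 = -124.1
Current account = 2415.2 + 583.7 + (-124.1) = 2874.8
(Excluded from the current account — capital account: capital transfers received from emigrants 45.6, debt forgiveness received from foreign official creditors 90.3, sale of embassy land to a foreign government 65.4; financial account: foreign purchases of equities on the domestic stock exchange 275.7, purchases of foreign government bonds by domestic residents 477.7.)

2874.8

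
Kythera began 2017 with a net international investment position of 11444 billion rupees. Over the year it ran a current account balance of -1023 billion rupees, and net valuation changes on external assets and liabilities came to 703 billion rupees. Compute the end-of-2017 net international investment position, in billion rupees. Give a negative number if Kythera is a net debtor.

11124

Change in NIIP = current account + net valuation change = -1023 + 703 = -320
End-of-year NIIP = 11444 + (-320) = 11124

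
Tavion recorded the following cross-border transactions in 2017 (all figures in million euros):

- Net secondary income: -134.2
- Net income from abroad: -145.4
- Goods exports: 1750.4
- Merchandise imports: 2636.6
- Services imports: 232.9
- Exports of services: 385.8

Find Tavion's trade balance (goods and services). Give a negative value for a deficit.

Goods balance = 1750.4 - 2636.6 = -886.2
Services balance = 385.8 - 232.9 = 152.9
Trade balance (goods + services) = -886.2 + 152.9 = -733.3

-733.3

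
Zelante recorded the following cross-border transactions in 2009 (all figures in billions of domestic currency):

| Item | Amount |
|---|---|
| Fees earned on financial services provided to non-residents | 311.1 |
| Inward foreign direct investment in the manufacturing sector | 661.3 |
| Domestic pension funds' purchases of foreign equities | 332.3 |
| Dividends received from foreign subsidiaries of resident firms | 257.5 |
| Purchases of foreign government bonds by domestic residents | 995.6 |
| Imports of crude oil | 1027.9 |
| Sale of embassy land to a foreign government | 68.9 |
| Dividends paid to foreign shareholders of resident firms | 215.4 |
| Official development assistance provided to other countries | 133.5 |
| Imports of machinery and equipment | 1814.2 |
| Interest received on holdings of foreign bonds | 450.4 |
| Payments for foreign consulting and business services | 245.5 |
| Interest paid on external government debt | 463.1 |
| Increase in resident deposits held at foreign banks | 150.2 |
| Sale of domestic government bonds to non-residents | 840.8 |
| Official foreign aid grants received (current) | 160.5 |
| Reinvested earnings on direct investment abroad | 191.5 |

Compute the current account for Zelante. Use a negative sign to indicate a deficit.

-2528.6

Goods: -1814.2 - 1027.9 = -2842.1
Services: 311.1 - 245.5 = 65.6
Primary income: -463.1 + 257.5 + 450.4 - 215.4 + 191.5 = 220.9
Secondary income: -133.5 + 160.5 = 27.0
Current account = (-2842.1) + 65.6 + 220.9 + 27.0 = -2528.6
(Excluded from the current account — financial account: inward foreign direct investment in the manufacturing sector 661.3, domestic pension funds' purchases of foreign equities 332.3, purchases of foreign government bonds by domestic residents 995.6, increase in resident deposits held at foreign banks 150.2, sale of domestic government bonds to non-residents 840.8; capital account: sale of embassy land to a foreign government 68.9.)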